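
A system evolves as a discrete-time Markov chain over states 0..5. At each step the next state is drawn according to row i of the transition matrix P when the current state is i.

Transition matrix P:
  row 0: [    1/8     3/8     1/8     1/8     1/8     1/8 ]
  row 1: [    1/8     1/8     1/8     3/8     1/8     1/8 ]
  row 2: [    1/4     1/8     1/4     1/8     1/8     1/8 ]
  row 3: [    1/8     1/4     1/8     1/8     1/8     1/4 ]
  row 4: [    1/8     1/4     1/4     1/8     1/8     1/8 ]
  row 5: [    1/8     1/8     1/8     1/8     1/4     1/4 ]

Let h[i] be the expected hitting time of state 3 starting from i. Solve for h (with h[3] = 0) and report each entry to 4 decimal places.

h = [5.5211, 4.4169, 5.8366, 0.0000, 5.6986, 5.8620]

First-step conditioning: h[3] = 0; for i ≠ 3, h[i] = 1 + Σ_k P[i][k]·h[k].
  h[0] = 1 + 1/8·h[0] + 3/8·h[1] + 1/8·h[2] + 1/8·h[4] + 1/8·h[5]
  h[1] = 1 + 1/8·h[0] + 1/8·h[1] + 1/8·h[2] + 1/8·h[4] + 1/8·h[5]
  h[2] = 1 + 1/4·h[0] + 1/8·h[1] + 1/4·h[2] + 1/8·h[4] + 1/8·h[5]
  h[4] = 1 + 1/8·h[0] + 1/4·h[1] + 1/4·h[2] + 1/8·h[4] + 1/8·h[5]
  h[5] = 1 + 1/8·h[0] + 1/8·h[1] + 1/8·h[2] + 1/4·h[4] + 1/4·h[5]
Solving the 5×5 linear system over states ≠ 3 gives exactly h = [392/71, 1568/355, 2072/355, 0, 2023/355, 2081/355] (h[3] = 0 is the target).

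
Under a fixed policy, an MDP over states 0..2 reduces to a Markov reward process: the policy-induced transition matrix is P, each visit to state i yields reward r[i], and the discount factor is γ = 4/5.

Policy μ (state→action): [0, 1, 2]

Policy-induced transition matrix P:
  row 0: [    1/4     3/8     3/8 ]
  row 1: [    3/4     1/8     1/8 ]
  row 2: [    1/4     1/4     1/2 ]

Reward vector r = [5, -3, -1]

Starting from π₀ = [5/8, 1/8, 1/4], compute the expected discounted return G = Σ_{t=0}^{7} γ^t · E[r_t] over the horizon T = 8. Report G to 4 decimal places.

t=0: π = [0.6250, 0.1250, 0.2500], E[r] = 2.5000, γ^t·E[r] = 2.500000, running G = 2.500000
t=1: π = [0.3125, 0.3125, 0.3750], E[r] = 0.2500, γ^t·E[r] = 0.200000, running G = 2.700000
t=2: π = [0.4063, 0.2500, 0.3438], E[r] = 0.9375, γ^t·E[r] = 0.600000, running G = 3.300000
t=3: π = [0.3750, 0.2695, 0.3555], E[r] = 0.7109, γ^t·E[r] = 0.364000, running G = 3.664000
t=4: π = [0.3848, 0.2632, 0.3521], E[r] = 0.7822, γ^t·E[r] = 0.320400, running G = 3.984400
t=5: π = [0.3816, 0.2652, 0.3532], E[r] = 0.7592, γ^t·E[r] = 0.248760, running G = 4.233160
t=6: π = [0.3826, 0.2645, 0.3529], E[r] = 0.7665, γ^t·E[r] = 0.200932, running G = 4.434092
t=7: π = [0.3823, 0.2648, 0.3530], E[r] = 0.7641, γ^t·E[r] = 0.160251, running G = 4.594343

G = 4.5943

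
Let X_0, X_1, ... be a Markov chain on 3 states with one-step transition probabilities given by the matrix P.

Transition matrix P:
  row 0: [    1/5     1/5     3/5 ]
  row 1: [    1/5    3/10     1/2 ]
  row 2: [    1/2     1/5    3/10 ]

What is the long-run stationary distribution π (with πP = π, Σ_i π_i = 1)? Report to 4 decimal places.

Balance equations π_j = Σ_i π_i·P[i][j]:
  π_0 = 1/5·π_0 + 1/5·π_1 + 1/2·π_2
  π_1 = 1/5·π_0 + 3/10·π_1 + 1/5·π_2
  normalize: π_0 + π_1 + π_2 = 1
Solving the linear system gives exactly π = [1/3, 2/9, 4/9].

π = [0.3333, 0.2222, 0.4444]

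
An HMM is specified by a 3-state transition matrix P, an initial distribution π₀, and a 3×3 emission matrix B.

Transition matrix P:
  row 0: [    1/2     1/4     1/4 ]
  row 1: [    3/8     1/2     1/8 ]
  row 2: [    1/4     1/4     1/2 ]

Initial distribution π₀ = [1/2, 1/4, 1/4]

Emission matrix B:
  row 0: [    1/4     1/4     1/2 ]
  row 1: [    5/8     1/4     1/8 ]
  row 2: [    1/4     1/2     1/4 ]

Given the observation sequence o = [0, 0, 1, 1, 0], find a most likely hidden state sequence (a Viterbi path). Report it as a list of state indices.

path = [1, 1, 1, 1, 1]

t=0: δ = [1.250e-01, 1.562e-01, 6.250e-02]  (obs o_0=0)
t=1: δ = [1.562e-02, 4.883e-02, 7.812e-03]  ψ = [0, 1, 0]  (obs o_1=0)
t=2: δ = [4.578e-03, 6.104e-03, 3.052e-03]  ψ = [1, 1, 1]  (obs o_2=1)
t=3: δ = [5.722e-04, 7.629e-04, 7.629e-04]  ψ = [0, 1, 2]  (obs o_3=1)
t=4: δ = [7.153e-05, 2.384e-04, 9.537e-05]  ψ = [0, 1, 2]  (obs o_4=0)
backtrack: best end state = 1; path = [1, 1, 1, 1, 1]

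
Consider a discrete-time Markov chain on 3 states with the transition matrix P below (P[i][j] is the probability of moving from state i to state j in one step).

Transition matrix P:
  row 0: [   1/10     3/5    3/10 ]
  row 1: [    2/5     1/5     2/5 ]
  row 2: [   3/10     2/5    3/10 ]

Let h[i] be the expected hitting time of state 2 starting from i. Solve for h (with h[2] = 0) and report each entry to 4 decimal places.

First-step conditioning: h[2] = 0; for i ≠ 2, h[i] = 1 + Σ_k P[i][k]·h[k].
  h[0] = 1 + 1/10·h[0] + 3/5·h[1]
  h[1] = 1 + 2/5·h[0] + 1/5·h[1]
Solving the 2×2 linear system over states ≠ 2 gives exactly h = [35/12, 65/24, 0] (h[2] = 0 is the target).

h = [2.9167, 2.7083, 0.0000]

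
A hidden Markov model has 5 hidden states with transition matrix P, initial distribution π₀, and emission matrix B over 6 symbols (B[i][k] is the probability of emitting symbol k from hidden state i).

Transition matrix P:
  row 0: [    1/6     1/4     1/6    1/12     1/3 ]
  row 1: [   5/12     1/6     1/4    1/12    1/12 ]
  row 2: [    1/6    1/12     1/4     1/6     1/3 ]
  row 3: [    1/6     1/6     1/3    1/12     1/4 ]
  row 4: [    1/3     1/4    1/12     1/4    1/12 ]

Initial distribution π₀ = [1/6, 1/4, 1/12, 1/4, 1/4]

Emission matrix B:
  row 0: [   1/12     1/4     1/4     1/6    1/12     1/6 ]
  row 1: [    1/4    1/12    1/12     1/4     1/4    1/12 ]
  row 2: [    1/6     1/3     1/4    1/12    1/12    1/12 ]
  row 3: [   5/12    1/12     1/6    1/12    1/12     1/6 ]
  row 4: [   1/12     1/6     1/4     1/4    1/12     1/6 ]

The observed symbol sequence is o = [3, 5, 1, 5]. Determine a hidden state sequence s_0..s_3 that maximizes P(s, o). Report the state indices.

path = [4, 3, 2, 4]

t=0: δ = [2.778e-02, 6.250e-02, 6.944e-03, 2.083e-02, 6.250e-02]  (obs o_0=3)
t=1: δ = [4.340e-03, 1.302e-03, 1.302e-03, 2.604e-03, 1.543e-03]  ψ = [1, 4, 1, 4, 0]  (obs o_1=5)
t=2: δ = [1.808e-04, 9.042e-05, 2.894e-04, 3.215e-05, 2.411e-04]  ψ = [0, 0, 3, 4, 0]  (obs o_2=1)
t=3: δ = [1.340e-05, 5.023e-06, 6.028e-06, 1.005e-05, 1.608e-05]  ψ = [4, 4, 2, 4, 2]  (obs o_3=5)
backtrack: best end state = 4; path = [4, 3, 2, 4]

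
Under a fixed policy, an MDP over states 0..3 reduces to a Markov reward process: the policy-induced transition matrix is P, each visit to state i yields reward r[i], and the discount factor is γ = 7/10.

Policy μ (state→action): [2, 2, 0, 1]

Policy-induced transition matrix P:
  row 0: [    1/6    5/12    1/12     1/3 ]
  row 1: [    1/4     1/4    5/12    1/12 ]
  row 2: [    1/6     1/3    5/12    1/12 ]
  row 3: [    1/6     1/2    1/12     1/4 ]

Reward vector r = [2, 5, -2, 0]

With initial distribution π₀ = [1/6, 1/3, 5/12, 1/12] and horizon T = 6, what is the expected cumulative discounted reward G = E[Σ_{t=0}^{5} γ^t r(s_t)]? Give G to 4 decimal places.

G = 4.0217

t=0: π = [0.1667, 0.3333, 0.4167, 0.0833], E[r] = 1.1667, γ^t·E[r] = 1.166667, running G = 1.166667
t=1: π = [0.1944, 0.3333, 0.3333, 0.1389], E[r] = 1.3889, γ^t·E[r] = 0.972222, running G = 2.138889
t=2: π = [0.1944, 0.3449, 0.3056, 0.1551], E[r] = 1.5023, γ^t·E[r] = 0.736134, running G = 2.875023
t=3: π = [0.1954, 0.3466, 0.3002, 0.1578], E[r] = 1.5237, γ^t·E[r] = 0.522638, running G = 3.397661
t=4: π = [0.1956, 0.3470, 0.2989, 0.1585], E[r] = 1.5284, γ^t·E[r] = 0.366966, running G = 3.764628
t=5: π = [0.1956, 0.3471, 0.2987, 0.1586], E[r] = 1.5295, γ^t·E[r] = 0.257061, running G = 4.021688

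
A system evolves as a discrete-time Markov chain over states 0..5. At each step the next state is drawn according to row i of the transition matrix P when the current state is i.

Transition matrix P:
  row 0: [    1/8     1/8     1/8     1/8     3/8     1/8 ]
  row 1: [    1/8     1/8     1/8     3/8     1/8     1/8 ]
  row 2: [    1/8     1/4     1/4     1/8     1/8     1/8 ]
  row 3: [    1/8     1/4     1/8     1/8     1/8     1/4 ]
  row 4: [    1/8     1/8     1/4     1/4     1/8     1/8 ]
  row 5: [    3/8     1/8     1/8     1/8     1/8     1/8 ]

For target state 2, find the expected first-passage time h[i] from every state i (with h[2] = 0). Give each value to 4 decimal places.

h = [6.6494, 6.8623, 0.0000, 6.8571, 6.0052, 6.8104]

First-step conditioning: h[2] = 0; for i ≠ 2, h[i] = 1 + Σ_k P[i][k]·h[k].
  h[0] = 1 + 1/8·h[0] + 1/8·h[1] + 1/8·h[3] + 3/8·h[4] + 1/8·h[5]
  h[1] = 1 + 1/8·h[0] + 1/8·h[1] + 3/8·h[3] + 1/8·h[4] + 1/8·h[5]
  h[3] = 1 + 1/8·h[0] + 1/4·h[1] + 1/8·h[3] + 1/8·h[4] + 1/4·h[5]
  h[4] = 1 + 1/8·h[0] + 1/8·h[1] + 1/4·h[3] + 1/8·h[4] + 1/8·h[5]
  h[5] = 1 + 3/8·h[0] + 1/8·h[1] + 1/8·h[3] + 1/8·h[4] + 1/8·h[5]
Solving the 5×5 linear system over states ≠ 2 gives exactly h = [512/77, 2642/385, 0, 48/7, 2312/385, 2622/385] (h[2] = 0 is the target).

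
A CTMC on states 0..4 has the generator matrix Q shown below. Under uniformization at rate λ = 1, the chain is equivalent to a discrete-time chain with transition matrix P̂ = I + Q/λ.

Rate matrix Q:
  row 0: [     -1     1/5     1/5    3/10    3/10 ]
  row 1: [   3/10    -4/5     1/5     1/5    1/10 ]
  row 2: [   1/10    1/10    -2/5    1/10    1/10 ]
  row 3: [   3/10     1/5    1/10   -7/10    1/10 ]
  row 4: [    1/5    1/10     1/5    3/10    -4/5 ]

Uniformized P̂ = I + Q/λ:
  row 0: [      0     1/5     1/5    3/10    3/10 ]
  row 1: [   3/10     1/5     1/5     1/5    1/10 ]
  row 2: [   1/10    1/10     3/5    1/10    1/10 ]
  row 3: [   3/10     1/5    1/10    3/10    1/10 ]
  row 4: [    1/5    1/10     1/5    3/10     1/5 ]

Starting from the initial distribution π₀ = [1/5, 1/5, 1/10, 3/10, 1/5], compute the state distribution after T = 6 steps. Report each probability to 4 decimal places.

π = [0.1741, 0.1557, 0.2944, 0.2259, 0.1499]

t=0: π = [0.2000, 0.2000, 0.1000, 0.3000, 0.2000]
t=1: π = [0.2000, 0.1700, 0.2100, 0.2600, 0.1600]
t=2: π = [0.1820, 0.1630, 0.2580, 0.2410, 0.1560]
t=3: π = [0.1782, 0.1586, 0.2791, 0.2321, 0.1520]
t=4: π = [0.1755, 0.1569, 0.2884, 0.2283, 0.1508]
t=5: π = [0.1746, 0.1561, 0.2925, 0.2266, 0.1502]
t=6: π = [0.1741, 0.1557, 0.2944, 0.2259, 0.1499]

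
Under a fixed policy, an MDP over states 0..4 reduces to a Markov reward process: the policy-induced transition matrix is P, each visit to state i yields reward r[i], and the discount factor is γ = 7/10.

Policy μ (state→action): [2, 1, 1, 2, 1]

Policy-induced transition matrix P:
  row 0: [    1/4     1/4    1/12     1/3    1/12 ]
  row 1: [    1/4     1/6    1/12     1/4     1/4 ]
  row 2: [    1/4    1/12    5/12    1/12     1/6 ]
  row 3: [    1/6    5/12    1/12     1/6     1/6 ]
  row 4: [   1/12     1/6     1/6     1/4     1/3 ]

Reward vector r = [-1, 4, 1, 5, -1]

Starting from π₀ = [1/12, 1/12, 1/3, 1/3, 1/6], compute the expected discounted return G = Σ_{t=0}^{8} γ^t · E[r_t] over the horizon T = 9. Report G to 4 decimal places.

G = 5.8103

t=0: π = [0.0833, 0.0833, 0.3333, 0.3333, 0.1667], E[r] = 2.0833, γ^t·E[r] = 2.083333, running G = 2.083333
t=1: π = [0.1944, 0.2292, 0.2083, 0.1736, 0.1944], E[r] = 1.6042, γ^t·E[r] = 1.122917, running G = 3.206250
t=2: π = [0.2031, 0.2089, 0.1690, 0.2170, 0.2020], E[r] = 1.6846, γ^t·E[r] = 0.825457, running G = 4.031707
t=3: π = [0.1983, 0.2238, 0.1565, 0.2207, 0.2008], E[r] = 1.7559, γ^t·E[r] = 0.602268, running G = 4.633975
t=4: π = [0.1981, 0.2253, 0.1522, 0.2220, 0.2023], E[r] = 1.7633, γ^t·E[r] = 0.423378, running G = 5.057354
t=5: π = [0.1978, 0.2260, 0.1509, 0.2226, 0.2026], E[r] = 1.7677, γ^t·E[r] = 0.297098, running G = 5.354452
t=6: π = [0.1977, 0.2262, 0.1505, 0.2228, 0.2028], E[r] = 1.7689, γ^t·E[r] = 0.208104, running G = 5.562556
t=7: π = [0.1976, 0.2263, 0.1504, 0.2228, 0.2028], E[r] = 1.7692, γ^t·E[r] = 0.145700, running G = 5.708255
t=8: π = [0.1976, 0.2263, 0.1504, 0.2228, 0.2029], E[r] = 1.7693, γ^t·E[r] = 0.101996, running G = 5.810251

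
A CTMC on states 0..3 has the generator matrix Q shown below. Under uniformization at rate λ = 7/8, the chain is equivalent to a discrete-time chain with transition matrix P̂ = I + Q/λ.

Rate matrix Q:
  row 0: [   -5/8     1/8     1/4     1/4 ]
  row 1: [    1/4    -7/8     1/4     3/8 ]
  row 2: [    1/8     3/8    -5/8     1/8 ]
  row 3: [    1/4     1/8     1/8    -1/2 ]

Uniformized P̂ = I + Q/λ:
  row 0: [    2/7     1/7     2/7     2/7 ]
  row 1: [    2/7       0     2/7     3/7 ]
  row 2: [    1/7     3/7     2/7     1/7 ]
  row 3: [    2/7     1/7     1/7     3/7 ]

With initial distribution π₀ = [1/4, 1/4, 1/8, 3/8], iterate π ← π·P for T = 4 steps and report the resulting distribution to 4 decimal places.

π = [0.2515, 0.1851, 0.2392, 0.3241]

t=0: π = [0.2500, 0.2500, 0.1250, 0.3750]
t=1: π = [0.2679, 0.1429, 0.2321, 0.3571]
t=2: π = [0.2526, 0.1888, 0.2347, 0.3240]
t=3: π = [0.2522, 0.1829, 0.2394, 0.3254]
t=4: π = [0.2515, 0.1851, 0.2392, 0.3241]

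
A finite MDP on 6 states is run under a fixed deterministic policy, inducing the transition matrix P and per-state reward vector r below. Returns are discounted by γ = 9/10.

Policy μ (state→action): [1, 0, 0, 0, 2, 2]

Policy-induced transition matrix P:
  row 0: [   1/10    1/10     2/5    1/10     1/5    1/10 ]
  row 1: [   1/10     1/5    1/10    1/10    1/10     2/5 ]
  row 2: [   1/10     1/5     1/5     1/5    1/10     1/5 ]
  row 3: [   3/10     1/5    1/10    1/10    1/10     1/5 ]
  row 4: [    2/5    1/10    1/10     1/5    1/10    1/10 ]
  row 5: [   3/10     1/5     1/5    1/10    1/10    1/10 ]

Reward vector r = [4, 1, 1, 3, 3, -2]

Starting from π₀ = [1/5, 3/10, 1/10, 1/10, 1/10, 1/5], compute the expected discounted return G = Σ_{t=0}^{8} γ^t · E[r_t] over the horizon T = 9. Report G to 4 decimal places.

t=0: π = [0.2000, 0.3000, 0.1000, 0.1000, 0.1000, 0.2000], E[r] = 1.4000, γ^t·E[r] = 1.400000, running G = 1.400000
t=1: π = [0.1900, 0.1700, 0.1900, 0.1200, 0.1200, 0.2100], E[r] = 1.4200, γ^t·E[r] = 1.278000, running G = 2.678000
t=2: π = [0.2020, 0.1690, 0.1970, 0.1310, 0.1190, 0.1820], E[r] = 1.5600, γ^t·E[r] = 1.263600, running G = 3.941600
t=3: π = [0.1983, 0.1679, 0.1985, 0.1316, 0.1202, 0.1835], E[r] = 1.5480, γ^t·E[r] = 1.128492, running G = 5.070092
t=4: π = [0.1991, 0.1682, 0.1977, 0.1319, 0.1198, 0.1834], E[r] = 1.5505, γ^t·E[r] = 1.017283, running G = 6.087375
t=5: π = [0.1990, 0.1681, 0.1978, 0.1318, 0.1199, 0.1834], E[r] = 1.5501, γ^t·E[r] = 0.915327, running G = 7.002702
t=6: π = [0.1990, 0.1681, 0.1978, 0.1318, 0.1199, 0.1834], E[r] = 1.5502, γ^t·E[r] = 0.823831, running G = 7.826533
t=7: π = [0.1990, 0.1681, 0.1978, 0.1318, 0.1199, 0.1834], E[r] = 1.5502, γ^t·E[r] = 0.741445, running G = 8.567978
t=8: π = [0.1990, 0.1681, 0.1978, 0.1318, 0.1199, 0.1834], E[r] = 1.5502, γ^t·E[r] = 0.667300, running G = 9.235278

G = 9.2353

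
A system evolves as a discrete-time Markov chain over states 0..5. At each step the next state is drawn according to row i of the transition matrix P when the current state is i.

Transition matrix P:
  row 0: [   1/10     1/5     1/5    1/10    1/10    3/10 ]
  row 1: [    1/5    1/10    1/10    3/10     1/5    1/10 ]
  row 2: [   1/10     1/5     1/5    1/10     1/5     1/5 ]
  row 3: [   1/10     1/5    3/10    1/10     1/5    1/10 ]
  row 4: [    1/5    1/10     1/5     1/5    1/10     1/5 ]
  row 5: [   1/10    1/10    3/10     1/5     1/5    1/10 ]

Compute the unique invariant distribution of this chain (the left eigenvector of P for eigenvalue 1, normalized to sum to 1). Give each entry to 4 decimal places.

Balance equations π_j = Σ_i π_i·P[i][j]:
  π_0 = 1/10·π_0 + 1/5·π_1 + 1/10·π_2 + 1/10·π_3 + 1/5·π_4 + 1/10·π_5
  π_1 = 1/5·π_0 + 1/10·π_1 + 1/5·π_2 + 1/5·π_3 + 1/10·π_4 + 1/10·π_5
  π_2 = 1/5·π_0 + 1/10·π_1 + 1/5·π_2 + 3/10·π_3 + 1/5·π_4 + 3/10·π_5
  π_3 = 1/10·π_0 + 3/10·π_1 + 1/10·π_2 + 1/10·π_3 + 1/5·π_4 + 1/5·π_5
  π_4 = 1/10·π_0 + 1/5·π_1 + 1/5·π_2 + 1/5·π_3 + 1/10·π_4 + 1/5·π_5
  normalize: π_0 + π_1 + π_2 + π_3 + π_4 + π_5 = 1
Solving the linear system gives exactly π = [1970/14911, 61/403, 3247/14911, 66/403, 2532/14911, 2463/14911].

π = [0.1321, 0.1514, 0.2178, 0.1638, 0.1698, 0.1652]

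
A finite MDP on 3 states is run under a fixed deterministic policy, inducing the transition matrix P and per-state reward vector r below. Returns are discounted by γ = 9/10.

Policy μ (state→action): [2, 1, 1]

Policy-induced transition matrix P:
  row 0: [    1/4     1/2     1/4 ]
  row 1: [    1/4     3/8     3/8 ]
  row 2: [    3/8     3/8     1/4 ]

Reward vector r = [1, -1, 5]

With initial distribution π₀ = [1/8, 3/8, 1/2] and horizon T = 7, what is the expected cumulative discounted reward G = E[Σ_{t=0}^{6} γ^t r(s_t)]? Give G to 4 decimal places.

G = 8.0929

t=0: π = [0.1250, 0.3750, 0.5000], E[r] = 2.2500, γ^t·E[r] = 2.250000, running G = 2.250000
t=1: π = [0.3125, 0.3906, 0.2969], E[r] = 1.4063, γ^t·E[r] = 1.265625, running G = 3.515625
t=2: π = [0.2871, 0.4141, 0.2988], E[r] = 1.3672, γ^t·E[r] = 1.107422, running G = 4.623047
t=3: π = [0.2874, 0.4109, 0.3018], E[r] = 1.3853, γ^t·E[r] = 1.009850, running G = 5.632897
t=4: π = [0.2877, 0.4109, 0.3014], E[r] = 1.3836, γ^t·E[r] = 0.907784, running G = 6.540681
t=5: π = [0.2877, 0.4110, 0.3014], E[r] = 1.3835, γ^t·E[r] = 0.816960, running G = 7.357641
t=6: π = [0.2877, 0.4110, 0.3014], E[r] = 1.3836, γ^t·E[r] = 0.735283, running G = 8.092924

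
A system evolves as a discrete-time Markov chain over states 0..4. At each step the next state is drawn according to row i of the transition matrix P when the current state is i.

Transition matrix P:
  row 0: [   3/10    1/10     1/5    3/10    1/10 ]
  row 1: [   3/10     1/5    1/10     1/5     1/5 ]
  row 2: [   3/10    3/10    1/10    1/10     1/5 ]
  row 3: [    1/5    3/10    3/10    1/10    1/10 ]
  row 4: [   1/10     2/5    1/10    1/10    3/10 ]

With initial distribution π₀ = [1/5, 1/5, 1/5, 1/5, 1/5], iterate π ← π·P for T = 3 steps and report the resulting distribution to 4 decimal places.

π = [0.2470, 0.2438, 0.1596, 0.1740, 0.1756]

t=0: π = [0.2000, 0.2000, 0.2000, 0.2000, 0.2000]
t=1: π = [0.2400, 0.2600, 0.1600, 0.1600, 0.1800]
t=2: π = [0.2480, 0.2440, 0.1560, 0.1740, 0.1780]
t=3: π = [0.2470, 0.2438, 0.1596, 0.1740, 0.1756]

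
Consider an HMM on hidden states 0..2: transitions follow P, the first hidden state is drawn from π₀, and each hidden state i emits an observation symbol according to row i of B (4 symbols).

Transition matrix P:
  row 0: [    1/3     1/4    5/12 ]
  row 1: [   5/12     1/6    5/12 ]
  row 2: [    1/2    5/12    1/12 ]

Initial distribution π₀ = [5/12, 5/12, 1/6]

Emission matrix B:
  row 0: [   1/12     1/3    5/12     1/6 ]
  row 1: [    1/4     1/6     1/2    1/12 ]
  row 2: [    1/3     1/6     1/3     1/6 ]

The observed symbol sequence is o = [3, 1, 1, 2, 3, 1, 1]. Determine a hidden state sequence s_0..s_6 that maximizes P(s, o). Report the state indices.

t=0: δ = [6.944e-02, 3.472e-02, 2.778e-02]  (obs o_0=3)
t=1: δ = [7.716e-03, 2.894e-03, 4.823e-03]  ψ = [0, 0, 0]  (obs o_1=1)
t=2: δ = [8.573e-04, 3.349e-04, 5.358e-04]  ψ = [0, 2, 0]  (obs o_2=1)
t=3: δ = [1.191e-04, 1.116e-04, 1.191e-04]  ψ = [0, 2, 0]  (obs o_3=2)
t=4: δ = [9.923e-06, 4.135e-06, 8.269e-06]  ψ = [2, 2, 0]  (obs o_4=3)
t=5: δ = [1.378e-06, 5.742e-07, 6.891e-07]  ψ = [2, 2, 0]  (obs o_5=1)
t=6: δ = [1.531e-07, 5.742e-08, 9.571e-08]  ψ = [0, 0, 0]  (obs o_6=1)
backtrack: best end state = 0; path = [0, 0, 0, 0, 2, 0, 0]

path = [0, 0, 0, 0, 2, 0, 0]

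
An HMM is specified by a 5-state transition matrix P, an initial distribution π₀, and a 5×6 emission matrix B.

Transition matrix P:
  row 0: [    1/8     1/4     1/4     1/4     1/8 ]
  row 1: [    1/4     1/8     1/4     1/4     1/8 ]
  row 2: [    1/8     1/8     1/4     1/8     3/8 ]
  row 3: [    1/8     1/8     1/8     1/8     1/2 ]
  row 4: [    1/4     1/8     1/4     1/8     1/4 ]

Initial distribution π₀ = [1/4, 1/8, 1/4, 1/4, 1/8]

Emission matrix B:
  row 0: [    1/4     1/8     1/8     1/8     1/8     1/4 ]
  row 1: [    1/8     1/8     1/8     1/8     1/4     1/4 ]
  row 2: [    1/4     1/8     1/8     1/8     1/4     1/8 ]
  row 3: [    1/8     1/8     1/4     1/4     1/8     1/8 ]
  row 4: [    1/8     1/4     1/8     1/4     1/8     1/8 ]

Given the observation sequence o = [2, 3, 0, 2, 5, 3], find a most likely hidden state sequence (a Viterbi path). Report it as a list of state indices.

t=0: δ = [3.125e-02, 1.562e-02, 3.125e-02, 6.250e-02, 1.562e-02]  (obs o_0=2)
t=1: δ = [9.766e-04, 9.766e-04, 9.766e-04, 1.953e-03, 7.812e-03]  ψ = [3, 0, 0, 0, 3]  (obs o_1=3)
t=2: δ = [4.883e-04, 1.221e-04, 4.883e-04, 1.221e-04, 2.441e-04]  ψ = [4, 4, 4, 4, 4]  (obs o_2=0)
t=3: δ = [7.629e-06, 1.526e-05, 1.526e-05, 3.052e-05, 2.289e-05]  ψ = [0, 0, 0, 0, 2]  (obs o_3=2)
t=4: δ = [1.431e-06, 9.537e-07, 7.153e-07, 4.768e-07, 1.907e-06]  ψ = [4, 3, 4, 1, 3]  (obs o_4=5)
t=5: δ = [5.960e-08, 4.470e-08, 5.960e-08, 8.941e-08, 1.192e-07]  ψ = [4, 0, 4, 0, 4]  (obs o_5=3)
backtrack: best end state = 4; path = [3, 4, 0, 3, 4, 4]

path = [3, 4, 0, 3, 4, 4]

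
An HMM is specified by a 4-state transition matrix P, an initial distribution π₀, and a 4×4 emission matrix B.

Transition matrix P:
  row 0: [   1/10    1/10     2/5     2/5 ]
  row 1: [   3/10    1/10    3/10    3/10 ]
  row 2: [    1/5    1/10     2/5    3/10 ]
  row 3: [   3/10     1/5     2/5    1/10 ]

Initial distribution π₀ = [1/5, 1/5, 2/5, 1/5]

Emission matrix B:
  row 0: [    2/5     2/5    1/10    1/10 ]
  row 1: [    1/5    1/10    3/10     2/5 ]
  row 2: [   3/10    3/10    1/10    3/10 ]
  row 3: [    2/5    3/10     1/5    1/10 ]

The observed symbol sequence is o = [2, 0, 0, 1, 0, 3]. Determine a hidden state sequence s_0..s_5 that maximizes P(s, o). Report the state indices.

t=0: δ = [2.000e-02, 6.000e-02, 4.000e-02, 4.000e-02]  (obs o_0=2)
t=1: δ = [7.200e-03, 1.600e-03, 5.400e-03, 7.200e-03]  ψ = [1, 3, 1, 1]  (obs o_1=0)
t=2: δ = [8.640e-04, 2.880e-04, 8.640e-04, 1.152e-03]  ψ = [3, 3, 0, 0]  (obs o_2=0)
t=3: δ = [1.382e-04, 2.304e-05, 1.382e-04, 1.037e-04]  ψ = [3, 3, 3, 0]  (obs o_3=1)
t=4: δ = [1.244e-05, 4.147e-06, 1.659e-05, 2.212e-05]  ψ = [3, 3, 0, 0]  (obs o_4=0)
t=5: δ = [6.636e-07, 1.769e-06, 2.654e-06, 4.977e-07]  ψ = [3, 3, 3, 0]  (obs o_5=3)
backtrack: best end state = 2; path = [1, 0, 3, 0, 3, 2]

path = [1, 0, 3, 0, 3, 2]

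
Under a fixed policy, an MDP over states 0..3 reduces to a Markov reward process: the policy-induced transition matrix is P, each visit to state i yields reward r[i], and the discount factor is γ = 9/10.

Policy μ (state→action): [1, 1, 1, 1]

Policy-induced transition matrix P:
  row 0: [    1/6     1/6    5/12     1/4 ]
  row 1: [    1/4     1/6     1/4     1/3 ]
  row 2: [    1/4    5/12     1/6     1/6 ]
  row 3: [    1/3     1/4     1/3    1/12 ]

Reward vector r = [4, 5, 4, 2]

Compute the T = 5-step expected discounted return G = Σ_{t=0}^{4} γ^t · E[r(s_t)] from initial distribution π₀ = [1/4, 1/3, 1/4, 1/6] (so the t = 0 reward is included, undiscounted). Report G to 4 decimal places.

G = 15.8226

t=0: π = [0.2500, 0.3333, 0.2500, 0.1667], E[r] = 4.0000, γ^t·E[r] = 4.000000, running G = 4.000000
t=1: π = [0.2431, 0.2431, 0.2847, 0.2292], E[r] = 3.7847, γ^t·E[r] = 3.406250, running G = 7.406250
t=2: π = [0.2488, 0.2569, 0.2859, 0.2083], E[r] = 3.8403, γ^t·E[r] = 3.110625, running G = 10.516875
t=3: π = [0.2466, 0.2555, 0.2850, 0.2129], E[r] = 3.8298, γ^t·E[r] = 2.791898, running G = 13.308773
t=4: π = [0.2472, 0.2557, 0.2851, 0.2121], E[r] = 3.8315, γ^t·E[r] = 2.513869, running G = 15.822642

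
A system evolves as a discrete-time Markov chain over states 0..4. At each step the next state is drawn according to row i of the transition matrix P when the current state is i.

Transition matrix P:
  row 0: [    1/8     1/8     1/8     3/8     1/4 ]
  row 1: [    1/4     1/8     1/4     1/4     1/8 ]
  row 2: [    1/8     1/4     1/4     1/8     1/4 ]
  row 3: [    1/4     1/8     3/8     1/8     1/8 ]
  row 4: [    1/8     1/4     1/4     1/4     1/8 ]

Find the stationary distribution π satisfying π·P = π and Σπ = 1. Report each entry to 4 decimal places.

π = [0.1741, 0.1792, 0.2549, 0.2132, 0.1786]

Balance equations π_j = Σ_i π_i·P[i][j]:
  π_0 = 1/8·π_0 + 1/4·π_1 + 1/8·π_2 + 1/4·π_3 + 1/8·π_4
  π_1 = 1/8·π_0 + 1/8·π_1 + 1/4·π_2 + 1/8·π_3 + 1/4·π_4
  π_2 = 1/8·π_0 + 1/4·π_1 + 1/4·π_2 + 3/8·π_3 + 1/4·π_4
  π_3 = 3/8·π_0 + 1/4·π_1 + 1/8·π_2 + 1/8·π_3 + 1/4·π_4
  normalize: π_0 + π_1 + π_2 + π_3 + π_4 = 1
Solving the linear system gives exactly π = [915/5257, 942/5257, 1340/5257, 1121/5257, 939/5257].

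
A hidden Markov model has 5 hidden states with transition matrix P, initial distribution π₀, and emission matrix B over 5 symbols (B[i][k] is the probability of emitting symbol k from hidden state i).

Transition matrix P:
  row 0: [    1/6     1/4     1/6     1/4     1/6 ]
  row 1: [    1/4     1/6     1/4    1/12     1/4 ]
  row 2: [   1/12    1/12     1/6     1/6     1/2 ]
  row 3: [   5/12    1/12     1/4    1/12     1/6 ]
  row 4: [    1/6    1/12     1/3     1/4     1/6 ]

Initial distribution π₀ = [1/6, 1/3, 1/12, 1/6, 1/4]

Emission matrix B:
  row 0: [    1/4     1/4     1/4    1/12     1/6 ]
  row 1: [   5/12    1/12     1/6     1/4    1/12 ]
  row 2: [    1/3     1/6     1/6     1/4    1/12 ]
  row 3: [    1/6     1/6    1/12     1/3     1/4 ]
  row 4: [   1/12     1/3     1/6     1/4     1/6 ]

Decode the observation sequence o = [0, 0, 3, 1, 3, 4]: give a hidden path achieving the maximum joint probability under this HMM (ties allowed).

path = [1, 1, 2, 4, 2, 4]

t=0: δ = [4.167e-02, 1.389e-01, 2.778e-02, 2.778e-02, 2.083e-02]  (obs o_0=0)
t=1: δ = [8.681e-03, 9.645e-03, 1.157e-02, 1.929e-03, 2.894e-03]  ψ = [1, 1, 1, 1, 1]  (obs o_1=0)
t=2: δ = [2.009e-04, 5.425e-04, 6.028e-04, 7.234e-04, 1.447e-03]  ψ = [1, 0, 1, 0, 2]  (obs o_2=3)
t=3: δ = [7.535e-05, 1.005e-05, 8.038e-05, 6.028e-05, 1.005e-04]  ψ = [3, 4, 4, 4, 2]  (obs o_3=1)
t=4: δ = [2.093e-06, 4.710e-06, 8.372e-06, 8.372e-06, 1.005e-05]  ψ = [3, 0, 4, 4, 2]  (obs o_4=3)
t=5: δ = [5.814e-07, 6.977e-08, 2.791e-07, 6.279e-07, 6.977e-07]  ψ = [3, 4, 4, 4, 2]  (obs o_5=4)
backtrack: best end state = 4; path = [1, 1, 2, 4, 2, 4]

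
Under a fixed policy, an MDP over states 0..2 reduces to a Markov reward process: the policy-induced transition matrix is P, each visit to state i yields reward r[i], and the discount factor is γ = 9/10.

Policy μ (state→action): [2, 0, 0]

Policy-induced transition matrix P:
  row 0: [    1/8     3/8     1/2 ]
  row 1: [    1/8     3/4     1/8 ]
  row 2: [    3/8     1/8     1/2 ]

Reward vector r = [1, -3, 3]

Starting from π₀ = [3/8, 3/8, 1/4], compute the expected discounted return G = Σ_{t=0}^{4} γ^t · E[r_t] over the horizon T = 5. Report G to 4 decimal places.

G = -0.4950

t=0: π = [0.3750, 0.3750, 0.2500], E[r] = 0.0000, γ^t·E[r] = 0.000000, running G = 0.000000
t=1: π = [0.1875, 0.4531, 0.3594], E[r] = -0.0938, γ^t·E[r] = -0.084375, running G = -0.084375
t=2: π = [0.2148, 0.4551, 0.3301], E[r] = -0.1602, γ^t·E[r] = -0.129727, running G = -0.214102
t=3: π = [0.2075, 0.4631, 0.3293], E[r] = -0.1938, γ^t·E[r] = -0.141315, running G = -0.355417
t=4: π = [0.2073, 0.4663, 0.3263], E[r] = -0.2127, γ^t·E[r] = -0.139557, running G = -0.494974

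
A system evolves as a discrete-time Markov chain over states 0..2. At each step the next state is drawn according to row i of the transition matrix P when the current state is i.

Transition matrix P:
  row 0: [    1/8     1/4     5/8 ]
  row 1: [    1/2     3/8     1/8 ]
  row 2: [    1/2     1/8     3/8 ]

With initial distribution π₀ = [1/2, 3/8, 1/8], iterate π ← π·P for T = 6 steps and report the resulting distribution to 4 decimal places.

t=0: π = [0.5000, 0.3750, 0.1250]
t=1: π = [0.3125, 0.2813, 0.4063]
t=2: π = [0.3828, 0.2344, 0.3828]
t=3: π = [0.3564, 0.2314, 0.4121]
t=4: π = [0.3663, 0.2274, 0.4063]
t=5: π = [0.3626, 0.2276, 0.4097]
t=6: π = [0.3640, 0.2272, 0.4087]

π = [0.3640, 0.2272, 0.4087]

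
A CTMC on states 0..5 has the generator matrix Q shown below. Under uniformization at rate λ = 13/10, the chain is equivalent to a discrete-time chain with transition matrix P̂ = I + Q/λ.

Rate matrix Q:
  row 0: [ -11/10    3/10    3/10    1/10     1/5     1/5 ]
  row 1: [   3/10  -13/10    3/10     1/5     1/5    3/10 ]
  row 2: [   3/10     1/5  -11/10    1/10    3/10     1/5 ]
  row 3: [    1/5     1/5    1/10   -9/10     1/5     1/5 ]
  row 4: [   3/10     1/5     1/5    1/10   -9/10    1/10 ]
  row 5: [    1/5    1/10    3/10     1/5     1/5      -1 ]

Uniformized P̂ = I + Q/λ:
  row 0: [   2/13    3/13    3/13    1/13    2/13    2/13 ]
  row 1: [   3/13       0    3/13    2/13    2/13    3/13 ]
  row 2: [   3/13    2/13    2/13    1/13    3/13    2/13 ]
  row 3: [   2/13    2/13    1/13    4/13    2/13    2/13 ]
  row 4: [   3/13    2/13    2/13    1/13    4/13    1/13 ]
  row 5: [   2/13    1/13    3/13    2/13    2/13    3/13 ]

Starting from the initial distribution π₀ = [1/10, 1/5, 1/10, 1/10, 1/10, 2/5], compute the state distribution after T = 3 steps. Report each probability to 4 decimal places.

t=0: π = [0.1000, 0.2000, 0.1000, 0.1000, 0.1000, 0.4000]
t=1: π = [0.1846, 0.1000, 0.2000, 0.1462, 0.1769, 0.1923]
t=2: π = [0.1905, 0.1379, 0.1793, 0.1331, 0.1964, 0.1627]
t=3: π = [0.1934, 0.1348, 0.1814, 0.1308, 0.1979, 0.1619]

π = [0.1934, 0.1348, 0.1814, 0.1308, 0.1979, 0.1619]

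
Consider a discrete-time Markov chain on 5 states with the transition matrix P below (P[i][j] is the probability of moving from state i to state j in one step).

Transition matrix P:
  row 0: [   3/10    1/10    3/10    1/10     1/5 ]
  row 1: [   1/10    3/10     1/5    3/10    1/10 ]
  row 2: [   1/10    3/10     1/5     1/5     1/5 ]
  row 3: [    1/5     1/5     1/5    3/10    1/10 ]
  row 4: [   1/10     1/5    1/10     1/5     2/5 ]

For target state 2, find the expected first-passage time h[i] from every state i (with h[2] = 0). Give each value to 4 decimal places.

First-step conditioning: h[2] = 0; for i ≠ 2, h[i] = 1 + Σ_k P[i][k]·h[k].
  h[0] = 1 + 3/10·h[0] + 1/10·h[1] + 1/10·h[3] + 1/5·h[4]
  h[1] = 1 + 1/10·h[0] + 3/10·h[1] + 3/10·h[3] + 1/10·h[4]
  h[3] = 1 + 1/5·h[0] + 1/5·h[1] + 3/10·h[3] + 1/10·h[4]
  h[4] = 1 + 1/10·h[0] + 1/5·h[1] + 1/5·h[3] + 2/5·h[4]
Solving the 4×4 linear system over states ≠ 2 gives exactly h = [1030/229, 1150/229, 0, 1138/229, 1316/229] (h[2] = 0 is the target).

h = [4.4978, 5.0218, 0.0000, 4.9694, 5.7467]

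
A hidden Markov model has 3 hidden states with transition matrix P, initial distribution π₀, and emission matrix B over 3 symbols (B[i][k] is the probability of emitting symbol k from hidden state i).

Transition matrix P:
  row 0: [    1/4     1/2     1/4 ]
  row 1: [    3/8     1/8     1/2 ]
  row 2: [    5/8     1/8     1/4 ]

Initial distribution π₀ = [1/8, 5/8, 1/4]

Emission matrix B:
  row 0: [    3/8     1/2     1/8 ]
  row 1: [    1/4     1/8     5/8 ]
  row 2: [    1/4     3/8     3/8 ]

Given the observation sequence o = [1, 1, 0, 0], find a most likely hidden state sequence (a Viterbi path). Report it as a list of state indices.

t=0: δ = [6.250e-02, 7.812e-02, 9.375e-02]  (obs o_0=1)
t=1: δ = [2.930e-02, 3.906e-03, 1.465e-02]  ψ = [2, 0, 1]  (obs o_1=1)
t=2: δ = [3.433e-03, 3.662e-03, 1.831e-03]  ψ = [2, 0, 0]  (obs o_2=0)
t=3: δ = [5.150e-04, 4.292e-04, 4.578e-04]  ψ = [1, 0, 1]  (obs o_3=0)
backtrack: best end state = 0; path = [2, 0, 1, 0]

path = [2, 0, 1, 0]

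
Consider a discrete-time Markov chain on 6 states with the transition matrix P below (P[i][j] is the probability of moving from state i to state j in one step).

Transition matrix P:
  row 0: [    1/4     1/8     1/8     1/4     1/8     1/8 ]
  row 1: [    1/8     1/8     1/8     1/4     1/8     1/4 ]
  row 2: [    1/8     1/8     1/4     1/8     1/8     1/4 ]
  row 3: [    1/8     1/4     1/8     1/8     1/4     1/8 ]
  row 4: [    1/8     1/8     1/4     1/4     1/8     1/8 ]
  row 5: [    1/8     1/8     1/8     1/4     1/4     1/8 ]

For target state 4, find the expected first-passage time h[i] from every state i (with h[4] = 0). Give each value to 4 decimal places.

First-step conditioning: h[4] = 0; for i ≠ 4, h[i] = 1 + Σ_k P[i][k]·h[k].
  h[0] = 1 + 1/4·h[0] + 1/8·h[1] + 1/8·h[2] + 1/4·h[3] + 1/8·h[5]
  h[1] = 1 + 1/8·h[0] + 1/8·h[1] + 1/8·h[2] + 1/4·h[3] + 1/4·h[5]
  h[2] = 1 + 1/8·h[0] + 1/8·h[1] + 1/4·h[2] + 1/8·h[3] + 1/4·h[5]
  h[3] = 1 + 1/8·h[0] + 1/4·h[1] + 1/8·h[2] + 1/8·h[3] + 1/8·h[5]
  h[5] = 1 + 1/8·h[0] + 1/8·h[1] + 1/8·h[2] + 1/4·h[3] + 1/8·h[5]
Solving the 5×5 linear system over states ≠ 4 gives exactly h = [1152/197, 1134/197, 1150/197, 1022/197, 0, 1008/197] (h[4] = 0 is the target).

h = [5.8477, 5.7563, 5.8376, 5.1878, 0.0000, 5.1168]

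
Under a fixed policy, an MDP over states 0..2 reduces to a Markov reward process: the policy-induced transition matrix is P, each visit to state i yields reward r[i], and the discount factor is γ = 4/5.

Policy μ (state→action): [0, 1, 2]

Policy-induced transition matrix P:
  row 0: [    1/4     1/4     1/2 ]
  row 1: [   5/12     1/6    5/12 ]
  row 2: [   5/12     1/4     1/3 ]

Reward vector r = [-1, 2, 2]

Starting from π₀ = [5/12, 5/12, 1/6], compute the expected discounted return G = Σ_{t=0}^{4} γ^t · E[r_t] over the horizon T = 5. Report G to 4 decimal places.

t=0: π = [0.4167, 0.4167, 0.1667], E[r] = 0.7500, γ^t·E[r] = 0.750000, running G = 0.750000
t=1: π = [0.3472, 0.2153, 0.4375], E[r] = 0.9583, γ^t·E[r] = 0.766667, running G = 1.516667
t=2: π = [0.3588, 0.2321, 0.4091], E[r] = 0.9236, γ^t·E[r] = 0.591111, running G = 2.107778
t=3: π = [0.3569, 0.2307, 0.4125], E[r] = 0.9294, γ^t·E[r] = 0.475852, running G = 2.583630
t=4: π = [0.3572, 0.2308, 0.4120], E[r] = 0.9284, γ^t·E[r] = 0.380286, running G = 2.963916

G = 2.9639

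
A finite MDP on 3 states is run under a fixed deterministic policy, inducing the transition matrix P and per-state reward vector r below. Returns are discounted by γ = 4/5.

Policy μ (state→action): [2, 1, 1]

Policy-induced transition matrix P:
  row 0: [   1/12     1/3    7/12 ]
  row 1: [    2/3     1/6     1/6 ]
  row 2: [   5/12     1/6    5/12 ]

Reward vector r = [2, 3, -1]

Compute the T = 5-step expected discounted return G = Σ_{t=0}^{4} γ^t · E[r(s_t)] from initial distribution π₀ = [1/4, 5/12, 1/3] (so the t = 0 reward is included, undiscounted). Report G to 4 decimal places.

t=0: π = [0.2500, 0.4167, 0.3333], E[r] = 1.4167, γ^t·E[r] = 1.416667, running G = 1.416667
t=1: π = [0.4375, 0.2083, 0.3542], E[r] = 1.1458, γ^t·E[r] = 0.916667, running G = 2.333333
t=2: π = [0.3229, 0.2396, 0.4375], E[r] = 0.9271, γ^t·E[r] = 0.593333, running G = 2.926667
t=3: π = [0.3689, 0.2205, 0.4106], E[r] = 0.9887, γ^t·E[r] = 0.506222, running G = 3.432889
t=4: π = [0.3488, 0.2282, 0.4230], E[r] = 0.9591, γ^t·E[r] = 0.392830, running G = 3.825719

G = 3.8257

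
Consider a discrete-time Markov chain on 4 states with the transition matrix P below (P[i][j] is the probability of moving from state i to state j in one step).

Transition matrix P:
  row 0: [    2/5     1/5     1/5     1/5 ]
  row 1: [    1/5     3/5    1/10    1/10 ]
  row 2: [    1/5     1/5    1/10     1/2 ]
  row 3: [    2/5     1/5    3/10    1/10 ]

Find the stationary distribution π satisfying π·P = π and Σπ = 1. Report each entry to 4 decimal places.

π = [0.2994, 0.3333, 0.1695, 0.1977]

Balance equations π_j = Σ_i π_i·P[i][j]:
  π_0 = 2/5·π_0 + 1/5·π_1 + 1/5·π_2 + 2/5·π_3
  π_1 = 1/5·π_0 + 3/5·π_1 + 1/5·π_2 + 1/5·π_3
  π_2 = 1/5·π_0 + 1/10·π_1 + 1/10·π_2 + 3/10·π_3
  normalize: π_0 + π_1 + π_2 + π_3 = 1
Solving the linear system gives exactly π = [53/177, 1/3, 10/59, 35/177].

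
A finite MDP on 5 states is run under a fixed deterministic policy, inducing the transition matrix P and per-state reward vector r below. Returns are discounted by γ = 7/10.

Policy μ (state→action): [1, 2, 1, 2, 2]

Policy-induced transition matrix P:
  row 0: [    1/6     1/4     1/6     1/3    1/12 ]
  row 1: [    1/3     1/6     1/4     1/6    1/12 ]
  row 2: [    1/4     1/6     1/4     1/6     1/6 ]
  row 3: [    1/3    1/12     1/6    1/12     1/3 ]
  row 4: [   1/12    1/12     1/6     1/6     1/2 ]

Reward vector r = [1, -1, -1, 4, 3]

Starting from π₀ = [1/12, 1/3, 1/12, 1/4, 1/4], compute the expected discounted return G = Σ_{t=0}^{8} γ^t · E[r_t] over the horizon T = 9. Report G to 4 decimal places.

G = 4.4116

t=0: π = [0.0833, 0.3333, 0.0833, 0.2500, 0.2500], E[r] = 1.4167, γ^t·E[r] = 1.416667, running G = 1.416667
t=1: π = [0.2500, 0.1319, 0.2014, 0.1597, 0.2569], E[r] = 1.3264, γ^t·E[r] = 0.928472, running G = 2.345139
t=2: π = [0.2106, 0.1528, 0.1944, 0.1950, 0.2471], E[r] = 1.3848, γ^t·E[r] = 0.678571, running G = 3.023709
t=3: π = [0.2202, 0.1474, 0.1956, 0.1855, 0.2513], E[r] = 1.3731, γ^t·E[r] = 0.470980, running G = 3.494689
t=4: π = [0.2175, 0.1486, 0.1952, 0.1879, 0.2507], E[r] = 1.3774, γ^t·E[r] = 0.330715, running G = 3.825405
t=5: π = [0.2181, 0.1482, 0.1953, 0.1873, 0.2510], E[r] = 1.3767, γ^t·E[r] = 0.231388, running G = 4.056793
t=6: π = [0.2179, 0.1483, 0.1953, 0.1874, 0.2510], E[r] = 1.3771, γ^t·E[r] = 0.162011, running G = 4.218804
t=7: π = [0.2180, 0.1483, 0.1953, 0.1874, 0.2511], E[r] = 1.3770, γ^t·E[r] = 0.113405, running G = 4.332209
t=8: π = [0.2180, 0.1483, 0.1953, 0.1874, 0.2511], E[r] = 1.3771, γ^t·E[r] = 0.079385, running G = 4.411595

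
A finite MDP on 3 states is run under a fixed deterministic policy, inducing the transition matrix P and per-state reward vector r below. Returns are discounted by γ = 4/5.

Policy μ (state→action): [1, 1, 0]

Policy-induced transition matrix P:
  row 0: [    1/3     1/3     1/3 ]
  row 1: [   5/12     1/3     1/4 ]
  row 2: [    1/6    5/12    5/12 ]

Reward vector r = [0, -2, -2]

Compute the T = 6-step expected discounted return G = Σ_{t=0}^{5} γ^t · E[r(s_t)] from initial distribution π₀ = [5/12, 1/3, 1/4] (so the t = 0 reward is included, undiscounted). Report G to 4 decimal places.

G = -4.8691

t=0: π = [0.4167, 0.3333, 0.2500], E[r] = -1.1667, γ^t·E[r] = -1.166667, running G = -1.166667
t=1: π = [0.3194, 0.3542, 0.3264], E[r] = -1.3611, γ^t·E[r] = -1.088889, running G = -2.255556
t=2: π = [0.3084, 0.3605, 0.3310], E[r] = -1.3831, γ^t·E[r] = -0.885185, running G = -3.140741
t=3: π = [0.3082, 0.3609, 0.3309], E[r] = -1.3836, γ^t·E[r] = -0.708395, running G = -3.849136
t=4: π = [0.3083, 0.3609, 0.3308], E[r] = -1.3835, γ^t·E[r] = -0.566670, running G = -4.415806
t=5: π = [0.3083, 0.3609, 0.3308], E[r] = -1.3835, γ^t·E[r] = -0.453332, running G = -4.869138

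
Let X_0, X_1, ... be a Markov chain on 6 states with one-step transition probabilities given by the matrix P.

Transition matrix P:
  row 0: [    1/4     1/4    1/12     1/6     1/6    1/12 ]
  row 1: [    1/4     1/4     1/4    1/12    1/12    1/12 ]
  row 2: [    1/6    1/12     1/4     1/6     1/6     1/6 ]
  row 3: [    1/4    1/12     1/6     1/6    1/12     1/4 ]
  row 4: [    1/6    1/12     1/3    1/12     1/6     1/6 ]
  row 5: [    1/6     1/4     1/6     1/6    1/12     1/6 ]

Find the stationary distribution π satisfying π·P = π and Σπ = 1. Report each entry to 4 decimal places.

Balance equations π_j = Σ_i π_i·P[i][j]:
  π_0 = 1/4·π_0 + 1/4·π_1 + 1/6·π_2 + 1/4·π_3 + 1/6·π_4 + 1/6·π_5
  π_1 = 1/4·π_0 + 1/4·π_1 + 1/12·π_2 + 1/12·π_3 + 1/12·π_4 + 1/4·π_5
  π_2 = 1/12·π_0 + 1/4·π_1 + 1/4·π_2 + 1/6·π_3 + 1/3·π_4 + 1/6·π_5
  π_3 = 1/6·π_0 + 1/12·π_1 + 1/6·π_2 + 1/6·π_3 + 1/12·π_4 + 1/6·π_5
  π_4 = 1/6·π_0 + 1/12·π_1 + 1/6·π_2 + 1/12·π_3 + 1/6·π_4 + 1/12·π_5
  normalize: π_0 + π_1 + π_2 + π_3 + π_4 + π_5 = 1
Solving the linear system gives exactly π = [19887/94574, 16209/94574, 9534/47287, 6700/47287, 12139/94574, 13871/94574].

π = [0.2103, 0.1714, 0.2016, 0.1417, 0.1284, 0.1467]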